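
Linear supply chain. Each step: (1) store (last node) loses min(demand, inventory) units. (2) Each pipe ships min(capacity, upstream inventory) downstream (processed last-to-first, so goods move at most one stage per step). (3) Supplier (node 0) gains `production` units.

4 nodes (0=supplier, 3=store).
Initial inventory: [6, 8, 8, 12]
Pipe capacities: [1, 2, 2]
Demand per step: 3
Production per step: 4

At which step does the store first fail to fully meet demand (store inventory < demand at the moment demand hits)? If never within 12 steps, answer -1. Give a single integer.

Step 1: demand=3,sold=3 ship[2->3]=2 ship[1->2]=2 ship[0->1]=1 prod=4 -> [9 7 8 11]
Step 2: demand=3,sold=3 ship[2->3]=2 ship[1->2]=2 ship[0->1]=1 prod=4 -> [12 6 8 10]
Step 3: demand=3,sold=3 ship[2->3]=2 ship[1->2]=2 ship[0->1]=1 prod=4 -> [15 5 8 9]
Step 4: demand=3,sold=3 ship[2->3]=2 ship[1->2]=2 ship[0->1]=1 prod=4 -> [18 4 8 8]
Step 5: demand=3,sold=3 ship[2->3]=2 ship[1->2]=2 ship[0->1]=1 prod=4 -> [21 3 8 7]
Step 6: demand=3,sold=3 ship[2->3]=2 ship[1->2]=2 ship[0->1]=1 prod=4 -> [24 2 8 6]
Step 7: demand=3,sold=3 ship[2->3]=2 ship[1->2]=2 ship[0->1]=1 prod=4 -> [27 1 8 5]
Step 8: demand=3,sold=3 ship[2->3]=2 ship[1->2]=1 ship[0->1]=1 prod=4 -> [30 1 7 4]
Step 9: demand=3,sold=3 ship[2->3]=2 ship[1->2]=1 ship[0->1]=1 prod=4 -> [33 1 6 3]
Step 10: demand=3,sold=3 ship[2->3]=2 ship[1->2]=1 ship[0->1]=1 prod=4 -> [36 1 5 2]
Step 11: demand=3,sold=2 ship[2->3]=2 ship[1->2]=1 ship[0->1]=1 prod=4 -> [39 1 4 2]
Step 12: demand=3,sold=2 ship[2->3]=2 ship[1->2]=1 ship[0->1]=1 prod=4 -> [42 1 3 2]
First stockout at step 11

11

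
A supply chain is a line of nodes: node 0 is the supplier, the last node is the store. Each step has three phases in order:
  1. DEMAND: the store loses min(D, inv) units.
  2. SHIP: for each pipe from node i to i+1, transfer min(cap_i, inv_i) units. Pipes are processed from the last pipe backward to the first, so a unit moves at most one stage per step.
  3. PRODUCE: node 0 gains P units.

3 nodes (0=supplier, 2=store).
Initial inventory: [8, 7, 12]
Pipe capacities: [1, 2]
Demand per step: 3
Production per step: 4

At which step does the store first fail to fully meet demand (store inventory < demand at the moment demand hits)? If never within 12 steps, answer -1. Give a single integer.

Step 1: demand=3,sold=3 ship[1->2]=2 ship[0->1]=1 prod=4 -> [11 6 11]
Step 2: demand=3,sold=3 ship[1->2]=2 ship[0->1]=1 prod=4 -> [14 5 10]
Step 3: demand=3,sold=3 ship[1->2]=2 ship[0->1]=1 prod=4 -> [17 4 9]
Step 4: demand=3,sold=3 ship[1->2]=2 ship[0->1]=1 prod=4 -> [20 3 8]
Step 5: demand=3,sold=3 ship[1->2]=2 ship[0->1]=1 prod=4 -> [23 2 7]
Step 6: demand=3,sold=3 ship[1->2]=2 ship[0->1]=1 prod=4 -> [26 1 6]
Step 7: demand=3,sold=3 ship[1->2]=1 ship[0->1]=1 prod=4 -> [29 1 4]
Step 8: demand=3,sold=3 ship[1->2]=1 ship[0->1]=1 prod=4 -> [32 1 2]
Step 9: demand=3,sold=2 ship[1->2]=1 ship[0->1]=1 prod=4 -> [35 1 1]
Step 10: demand=3,sold=1 ship[1->2]=1 ship[0->1]=1 prod=4 -> [38 1 1]
Step 11: demand=3,sold=1 ship[1->2]=1 ship[0->1]=1 prod=4 -> [41 1 1]
Step 12: demand=3,sold=1 ship[1->2]=1 ship[0->1]=1 prod=4 -> [44 1 1]
First stockout at step 9

9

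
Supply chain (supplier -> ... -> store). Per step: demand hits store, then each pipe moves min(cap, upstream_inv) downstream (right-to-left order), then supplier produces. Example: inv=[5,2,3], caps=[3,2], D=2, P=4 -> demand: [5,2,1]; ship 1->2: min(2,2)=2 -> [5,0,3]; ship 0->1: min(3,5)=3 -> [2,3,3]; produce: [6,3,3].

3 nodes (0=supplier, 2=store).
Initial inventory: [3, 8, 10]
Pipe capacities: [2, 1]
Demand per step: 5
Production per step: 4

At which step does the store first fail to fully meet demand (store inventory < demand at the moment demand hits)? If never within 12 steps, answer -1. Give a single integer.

Step 1: demand=5,sold=5 ship[1->2]=1 ship[0->1]=2 prod=4 -> [5 9 6]
Step 2: demand=5,sold=5 ship[1->2]=1 ship[0->1]=2 prod=4 -> [7 10 2]
Step 3: demand=5,sold=2 ship[1->2]=1 ship[0->1]=2 prod=4 -> [9 11 1]
Step 4: demand=5,sold=1 ship[1->2]=1 ship[0->1]=2 prod=4 -> [11 12 1]
Step 5: demand=5,sold=1 ship[1->2]=1 ship[0->1]=2 prod=4 -> [13 13 1]
Step 6: demand=5,sold=1 ship[1->2]=1 ship[0->1]=2 prod=4 -> [15 14 1]
Step 7: demand=5,sold=1 ship[1->2]=1 ship[0->1]=2 prod=4 -> [17 15 1]
Step 8: demand=5,sold=1 ship[1->2]=1 ship[0->1]=2 prod=4 -> [19 16 1]
Step 9: demand=5,sold=1 ship[1->2]=1 ship[0->1]=2 prod=4 -> [21 17 1]
Step 10: demand=5,sold=1 ship[1->2]=1 ship[0->1]=2 prod=4 -> [23 18 1]
Step 11: demand=5,sold=1 ship[1->2]=1 ship[0->1]=2 prod=4 -> [25 19 1]
Step 12: demand=5,sold=1 ship[1->2]=1 ship[0->1]=2 prod=4 -> [27 20 1]
First stockout at step 3

3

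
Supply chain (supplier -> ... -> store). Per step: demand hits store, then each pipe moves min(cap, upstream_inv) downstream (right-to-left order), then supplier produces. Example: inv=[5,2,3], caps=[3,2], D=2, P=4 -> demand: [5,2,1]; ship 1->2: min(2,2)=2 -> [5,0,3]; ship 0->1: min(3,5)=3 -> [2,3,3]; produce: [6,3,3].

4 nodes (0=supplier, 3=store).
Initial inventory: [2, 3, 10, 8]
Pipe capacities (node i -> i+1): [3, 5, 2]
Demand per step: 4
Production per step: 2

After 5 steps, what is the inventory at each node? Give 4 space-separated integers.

Step 1: demand=4,sold=4 ship[2->3]=2 ship[1->2]=3 ship[0->1]=2 prod=2 -> inv=[2 2 11 6]
Step 2: demand=4,sold=4 ship[2->3]=2 ship[1->2]=2 ship[0->1]=2 prod=2 -> inv=[2 2 11 4]
Step 3: demand=4,sold=4 ship[2->3]=2 ship[1->2]=2 ship[0->1]=2 prod=2 -> inv=[2 2 11 2]
Step 4: demand=4,sold=2 ship[2->3]=2 ship[1->2]=2 ship[0->1]=2 prod=2 -> inv=[2 2 11 2]
Step 5: demand=4,sold=2 ship[2->3]=2 ship[1->2]=2 ship[0->1]=2 prod=2 -> inv=[2 2 11 2]

2 2 11 2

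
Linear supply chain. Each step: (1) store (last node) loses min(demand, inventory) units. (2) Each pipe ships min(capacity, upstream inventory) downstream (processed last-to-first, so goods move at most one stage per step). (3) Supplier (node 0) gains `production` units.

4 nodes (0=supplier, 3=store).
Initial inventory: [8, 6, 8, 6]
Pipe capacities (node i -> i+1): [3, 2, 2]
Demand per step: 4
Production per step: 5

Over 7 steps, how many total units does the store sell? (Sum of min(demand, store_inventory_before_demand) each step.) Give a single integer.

Answer: 18

Derivation:
Step 1: sold=4 (running total=4) -> [10 7 8 4]
Step 2: sold=4 (running total=8) -> [12 8 8 2]
Step 3: sold=2 (running total=10) -> [14 9 8 2]
Step 4: sold=2 (running total=12) -> [16 10 8 2]
Step 5: sold=2 (running total=14) -> [18 11 8 2]
Step 6: sold=2 (running total=16) -> [20 12 8 2]
Step 7: sold=2 (running total=18) -> [22 13 8 2]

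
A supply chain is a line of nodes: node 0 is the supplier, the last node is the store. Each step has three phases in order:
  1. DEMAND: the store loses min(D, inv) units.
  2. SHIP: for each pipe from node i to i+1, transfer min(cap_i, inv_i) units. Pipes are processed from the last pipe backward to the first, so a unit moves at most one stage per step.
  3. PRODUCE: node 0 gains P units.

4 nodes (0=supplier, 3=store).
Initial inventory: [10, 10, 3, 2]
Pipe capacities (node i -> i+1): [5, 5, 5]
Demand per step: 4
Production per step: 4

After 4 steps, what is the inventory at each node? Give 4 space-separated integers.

Step 1: demand=4,sold=2 ship[2->3]=3 ship[1->2]=5 ship[0->1]=5 prod=4 -> inv=[9 10 5 3]
Step 2: demand=4,sold=3 ship[2->3]=5 ship[1->2]=5 ship[0->1]=5 prod=4 -> inv=[8 10 5 5]
Step 3: demand=4,sold=4 ship[2->3]=5 ship[1->2]=5 ship[0->1]=5 prod=4 -> inv=[7 10 5 6]
Step 4: demand=4,sold=4 ship[2->3]=5 ship[1->2]=5 ship[0->1]=5 prod=4 -> inv=[6 10 5 7]

6 10 5 7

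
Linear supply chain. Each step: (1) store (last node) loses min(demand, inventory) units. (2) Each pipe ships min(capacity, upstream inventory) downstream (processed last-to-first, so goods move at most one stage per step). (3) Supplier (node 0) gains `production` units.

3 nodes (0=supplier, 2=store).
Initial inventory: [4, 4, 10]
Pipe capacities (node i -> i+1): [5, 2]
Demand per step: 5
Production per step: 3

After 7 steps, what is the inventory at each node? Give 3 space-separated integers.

Step 1: demand=5,sold=5 ship[1->2]=2 ship[0->1]=4 prod=3 -> inv=[3 6 7]
Step 2: demand=5,sold=5 ship[1->2]=2 ship[0->1]=3 prod=3 -> inv=[3 7 4]
Step 3: demand=5,sold=4 ship[1->2]=2 ship[0->1]=3 prod=3 -> inv=[3 8 2]
Step 4: demand=5,sold=2 ship[1->2]=2 ship[0->1]=3 prod=3 -> inv=[3 9 2]
Step 5: demand=5,sold=2 ship[1->2]=2 ship[0->1]=3 prod=3 -> inv=[3 10 2]
Step 6: demand=5,sold=2 ship[1->2]=2 ship[0->1]=3 prod=3 -> inv=[3 11 2]
Step 7: demand=5,sold=2 ship[1->2]=2 ship[0->1]=3 prod=3 -> inv=[3 12 2]

3 12 2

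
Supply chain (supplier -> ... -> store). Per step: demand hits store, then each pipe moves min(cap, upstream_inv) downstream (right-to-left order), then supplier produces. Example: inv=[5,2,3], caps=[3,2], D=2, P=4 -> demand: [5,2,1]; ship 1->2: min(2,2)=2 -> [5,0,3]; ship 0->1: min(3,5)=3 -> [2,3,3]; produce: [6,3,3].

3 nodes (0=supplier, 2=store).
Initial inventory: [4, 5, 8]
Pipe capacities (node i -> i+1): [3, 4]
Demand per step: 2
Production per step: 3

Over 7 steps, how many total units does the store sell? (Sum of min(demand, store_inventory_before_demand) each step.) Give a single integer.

Answer: 14

Derivation:
Step 1: sold=2 (running total=2) -> [4 4 10]
Step 2: sold=2 (running total=4) -> [4 3 12]
Step 3: sold=2 (running total=6) -> [4 3 13]
Step 4: sold=2 (running total=8) -> [4 3 14]
Step 5: sold=2 (running total=10) -> [4 3 15]
Step 6: sold=2 (running total=12) -> [4 3 16]
Step 7: sold=2 (running total=14) -> [4 3 17]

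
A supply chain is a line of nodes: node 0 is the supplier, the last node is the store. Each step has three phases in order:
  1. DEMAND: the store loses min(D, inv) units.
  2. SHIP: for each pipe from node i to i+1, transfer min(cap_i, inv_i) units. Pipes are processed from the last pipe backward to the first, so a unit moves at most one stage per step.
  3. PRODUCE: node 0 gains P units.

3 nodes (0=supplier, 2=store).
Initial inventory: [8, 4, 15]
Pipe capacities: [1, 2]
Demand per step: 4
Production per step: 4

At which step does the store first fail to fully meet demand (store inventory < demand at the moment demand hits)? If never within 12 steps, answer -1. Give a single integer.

Step 1: demand=4,sold=4 ship[1->2]=2 ship[0->1]=1 prod=4 -> [11 3 13]
Step 2: demand=4,sold=4 ship[1->2]=2 ship[0->1]=1 prod=4 -> [14 2 11]
Step 3: demand=4,sold=4 ship[1->2]=2 ship[0->1]=1 prod=4 -> [17 1 9]
Step 4: demand=4,sold=4 ship[1->2]=1 ship[0->1]=1 prod=4 -> [20 1 6]
Step 5: demand=4,sold=4 ship[1->2]=1 ship[0->1]=1 prod=4 -> [23 1 3]
Step 6: demand=4,sold=3 ship[1->2]=1 ship[0->1]=1 prod=4 -> [26 1 1]
Step 7: demand=4,sold=1 ship[1->2]=1 ship[0->1]=1 prod=4 -> [29 1 1]
Step 8: demand=4,sold=1 ship[1->2]=1 ship[0->1]=1 prod=4 -> [32 1 1]
Step 9: demand=4,sold=1 ship[1->2]=1 ship[0->1]=1 prod=4 -> [35 1 1]
Step 10: demand=4,sold=1 ship[1->2]=1 ship[0->1]=1 prod=4 -> [38 1 1]
Step 11: demand=4,sold=1 ship[1->2]=1 ship[0->1]=1 prod=4 -> [41 1 1]
Step 12: demand=4,sold=1 ship[1->2]=1 ship[0->1]=1 prod=4 -> [44 1 1]
First stockout at step 6

6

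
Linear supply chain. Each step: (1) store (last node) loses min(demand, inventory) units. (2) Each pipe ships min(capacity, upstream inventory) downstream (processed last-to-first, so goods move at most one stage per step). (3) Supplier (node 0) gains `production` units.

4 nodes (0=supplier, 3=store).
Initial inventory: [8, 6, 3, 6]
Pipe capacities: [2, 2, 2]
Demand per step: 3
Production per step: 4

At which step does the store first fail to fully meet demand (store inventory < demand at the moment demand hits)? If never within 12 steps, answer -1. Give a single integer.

Step 1: demand=3,sold=3 ship[2->3]=2 ship[1->2]=2 ship[0->1]=2 prod=4 -> [10 6 3 5]
Step 2: demand=3,sold=3 ship[2->3]=2 ship[1->2]=2 ship[0->1]=2 prod=4 -> [12 6 3 4]
Step 3: demand=3,sold=3 ship[2->3]=2 ship[1->2]=2 ship[0->1]=2 prod=4 -> [14 6 3 3]
Step 4: demand=3,sold=3 ship[2->3]=2 ship[1->2]=2 ship[0->1]=2 prod=4 -> [16 6 3 2]
Step 5: demand=3,sold=2 ship[2->3]=2 ship[1->2]=2 ship[0->1]=2 prod=4 -> [18 6 3 2]
Step 6: demand=3,sold=2 ship[2->3]=2 ship[1->2]=2 ship[0->1]=2 prod=4 -> [20 6 3 2]
Step 7: demand=3,sold=2 ship[2->3]=2 ship[1->2]=2 ship[0->1]=2 prod=4 -> [22 6 3 2]
Step 8: demand=3,sold=2 ship[2->3]=2 ship[1->2]=2 ship[0->1]=2 prod=4 -> [24 6 3 2]
Step 9: demand=3,sold=2 ship[2->3]=2 ship[1->2]=2 ship[0->1]=2 prod=4 -> [26 6 3 2]
Step 10: demand=3,sold=2 ship[2->3]=2 ship[1->2]=2 ship[0->1]=2 prod=4 -> [28 6 3 2]
Step 11: demand=3,sold=2 ship[2->3]=2 ship[1->2]=2 ship[0->1]=2 prod=4 -> [30 6 3 2]
Step 12: demand=3,sold=2 ship[2->3]=2 ship[1->2]=2 ship[0->1]=2 prod=4 -> [32 6 3 2]
First stockout at step 5

5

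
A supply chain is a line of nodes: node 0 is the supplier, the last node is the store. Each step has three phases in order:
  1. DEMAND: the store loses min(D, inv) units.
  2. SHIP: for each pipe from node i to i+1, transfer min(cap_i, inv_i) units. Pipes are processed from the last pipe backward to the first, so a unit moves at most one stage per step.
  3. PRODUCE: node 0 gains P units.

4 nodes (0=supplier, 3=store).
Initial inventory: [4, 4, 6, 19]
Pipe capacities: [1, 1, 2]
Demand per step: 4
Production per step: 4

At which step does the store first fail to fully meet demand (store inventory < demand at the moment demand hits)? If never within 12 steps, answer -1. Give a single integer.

Step 1: demand=4,sold=4 ship[2->3]=2 ship[1->2]=1 ship[0->1]=1 prod=4 -> [7 4 5 17]
Step 2: demand=4,sold=4 ship[2->3]=2 ship[1->2]=1 ship[0->1]=1 prod=4 -> [10 4 4 15]
Step 3: demand=4,sold=4 ship[2->3]=2 ship[1->2]=1 ship[0->1]=1 prod=4 -> [13 4 3 13]
Step 4: demand=4,sold=4 ship[2->3]=2 ship[1->2]=1 ship[0->1]=1 prod=4 -> [16 4 2 11]
Step 5: demand=4,sold=4 ship[2->3]=2 ship[1->2]=1 ship[0->1]=1 prod=4 -> [19 4 1 9]
Step 6: demand=4,sold=4 ship[2->3]=1 ship[1->2]=1 ship[0->1]=1 prod=4 -> [22 4 1 6]
Step 7: demand=4,sold=4 ship[2->3]=1 ship[1->2]=1 ship[0->1]=1 prod=4 -> [25 4 1 3]
Step 8: demand=4,sold=3 ship[2->3]=1 ship[1->2]=1 ship[0->1]=1 prod=4 -> [28 4 1 1]
Step 9: demand=4,sold=1 ship[2->3]=1 ship[1->2]=1 ship[0->1]=1 prod=4 -> [31 4 1 1]
Step 10: demand=4,sold=1 ship[2->3]=1 ship[1->2]=1 ship[0->1]=1 prod=4 -> [34 4 1 1]
Step 11: demand=4,sold=1 ship[2->3]=1 ship[1->2]=1 ship[0->1]=1 prod=4 -> [37 4 1 1]
Step 12: demand=4,sold=1 ship[2->3]=1 ship[1->2]=1 ship[0->1]=1 prod=4 -> [40 4 1 1]
First stockout at step 8

8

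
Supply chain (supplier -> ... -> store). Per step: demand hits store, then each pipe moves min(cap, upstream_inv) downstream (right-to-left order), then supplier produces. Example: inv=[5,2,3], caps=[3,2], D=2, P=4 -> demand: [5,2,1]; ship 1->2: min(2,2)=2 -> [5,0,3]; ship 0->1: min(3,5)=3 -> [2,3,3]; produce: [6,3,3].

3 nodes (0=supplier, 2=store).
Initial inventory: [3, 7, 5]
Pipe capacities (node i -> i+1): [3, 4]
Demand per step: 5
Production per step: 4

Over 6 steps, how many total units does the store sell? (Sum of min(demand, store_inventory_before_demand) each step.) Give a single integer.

Answer: 24

Derivation:
Step 1: sold=5 (running total=5) -> [4 6 4]
Step 2: sold=4 (running total=9) -> [5 5 4]
Step 3: sold=4 (running total=13) -> [6 4 4]
Step 4: sold=4 (running total=17) -> [7 3 4]
Step 5: sold=4 (running total=21) -> [8 3 3]
Step 6: sold=3 (running total=24) -> [9 3 3]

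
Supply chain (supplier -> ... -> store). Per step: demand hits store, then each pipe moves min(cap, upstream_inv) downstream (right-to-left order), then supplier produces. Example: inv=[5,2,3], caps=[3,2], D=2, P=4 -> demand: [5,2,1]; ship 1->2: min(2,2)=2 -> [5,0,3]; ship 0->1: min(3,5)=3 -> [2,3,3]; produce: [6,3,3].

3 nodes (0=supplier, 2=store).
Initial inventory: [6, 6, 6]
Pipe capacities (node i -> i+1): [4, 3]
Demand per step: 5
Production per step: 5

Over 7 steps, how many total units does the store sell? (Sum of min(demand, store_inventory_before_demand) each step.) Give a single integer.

Answer: 24

Derivation:
Step 1: sold=5 (running total=5) -> [7 7 4]
Step 2: sold=4 (running total=9) -> [8 8 3]
Step 3: sold=3 (running total=12) -> [9 9 3]
Step 4: sold=3 (running total=15) -> [10 10 3]
Step 5: sold=3 (running total=18) -> [11 11 3]
Step 6: sold=3 (running total=21) -> [12 12 3]
Step 7: sold=3 (running total=24) -> [13 13 3]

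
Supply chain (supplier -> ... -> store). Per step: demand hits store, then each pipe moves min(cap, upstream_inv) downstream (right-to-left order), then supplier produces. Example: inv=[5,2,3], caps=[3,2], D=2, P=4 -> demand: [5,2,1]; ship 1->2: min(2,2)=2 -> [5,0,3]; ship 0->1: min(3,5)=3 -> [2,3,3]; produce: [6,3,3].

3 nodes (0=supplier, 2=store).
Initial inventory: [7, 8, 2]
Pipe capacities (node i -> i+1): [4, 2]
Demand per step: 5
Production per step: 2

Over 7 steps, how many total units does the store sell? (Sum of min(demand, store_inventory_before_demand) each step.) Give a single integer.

Step 1: sold=2 (running total=2) -> [5 10 2]
Step 2: sold=2 (running total=4) -> [3 12 2]
Step 3: sold=2 (running total=6) -> [2 13 2]
Step 4: sold=2 (running total=8) -> [2 13 2]
Step 5: sold=2 (running total=10) -> [2 13 2]
Step 6: sold=2 (running total=12) -> [2 13 2]
Step 7: sold=2 (running total=14) -> [2 13 2]

Answer: 14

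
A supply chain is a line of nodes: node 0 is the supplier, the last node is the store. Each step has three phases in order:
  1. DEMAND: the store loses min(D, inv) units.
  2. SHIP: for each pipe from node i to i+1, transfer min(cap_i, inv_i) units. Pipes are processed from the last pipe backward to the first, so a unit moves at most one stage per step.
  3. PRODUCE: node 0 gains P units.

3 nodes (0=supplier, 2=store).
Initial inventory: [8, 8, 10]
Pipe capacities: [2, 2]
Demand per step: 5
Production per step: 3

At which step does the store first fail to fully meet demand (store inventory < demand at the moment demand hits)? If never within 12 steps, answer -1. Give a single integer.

Step 1: demand=5,sold=5 ship[1->2]=2 ship[0->1]=2 prod=3 -> [9 8 7]
Step 2: demand=5,sold=5 ship[1->2]=2 ship[0->1]=2 prod=3 -> [10 8 4]
Step 3: demand=5,sold=4 ship[1->2]=2 ship[0->1]=2 prod=3 -> [11 8 2]
Step 4: demand=5,sold=2 ship[1->2]=2 ship[0->1]=2 prod=3 -> [12 8 2]
Step 5: demand=5,sold=2 ship[1->2]=2 ship[0->1]=2 prod=3 -> [13 8 2]
Step 6: demand=5,sold=2 ship[1->2]=2 ship[0->1]=2 prod=3 -> [14 8 2]
Step 7: demand=5,sold=2 ship[1->2]=2 ship[0->1]=2 prod=3 -> [15 8 2]
Step 8: demand=5,sold=2 ship[1->2]=2 ship[0->1]=2 prod=3 -> [16 8 2]
Step 9: demand=5,sold=2 ship[1->2]=2 ship[0->1]=2 prod=3 -> [17 8 2]
Step 10: demand=5,sold=2 ship[1->2]=2 ship[0->1]=2 prod=3 -> [18 8 2]
Step 11: demand=5,sold=2 ship[1->2]=2 ship[0->1]=2 prod=3 -> [19 8 2]
Step 12: demand=5,sold=2 ship[1->2]=2 ship[0->1]=2 prod=3 -> [20 8 2]
First stockout at step 3

3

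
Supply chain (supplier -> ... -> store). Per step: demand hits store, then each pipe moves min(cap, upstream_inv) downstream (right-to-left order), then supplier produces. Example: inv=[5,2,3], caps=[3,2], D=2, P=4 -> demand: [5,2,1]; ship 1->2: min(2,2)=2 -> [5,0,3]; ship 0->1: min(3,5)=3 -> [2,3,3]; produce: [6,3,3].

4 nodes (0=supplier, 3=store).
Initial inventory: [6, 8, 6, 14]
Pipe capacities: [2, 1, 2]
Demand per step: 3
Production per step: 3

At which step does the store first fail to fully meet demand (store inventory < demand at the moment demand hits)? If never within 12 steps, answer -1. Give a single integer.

Step 1: demand=3,sold=3 ship[2->3]=2 ship[1->2]=1 ship[0->1]=2 prod=3 -> [7 9 5 13]
Step 2: demand=3,sold=3 ship[2->3]=2 ship[1->2]=1 ship[0->1]=2 prod=3 -> [8 10 4 12]
Step 3: demand=3,sold=3 ship[2->3]=2 ship[1->2]=1 ship[0->1]=2 prod=3 -> [9 11 3 11]
Step 4: demand=3,sold=3 ship[2->3]=2 ship[1->2]=1 ship[0->1]=2 prod=3 -> [10 12 2 10]
Step 5: demand=3,sold=3 ship[2->3]=2 ship[1->2]=1 ship[0->1]=2 prod=3 -> [11 13 1 9]
Step 6: demand=3,sold=3 ship[2->3]=1 ship[1->2]=1 ship[0->1]=2 prod=3 -> [12 14 1 7]
Step 7: demand=3,sold=3 ship[2->3]=1 ship[1->2]=1 ship[0->1]=2 prod=3 -> [13 15 1 5]
Step 8: demand=3,sold=3 ship[2->3]=1 ship[1->2]=1 ship[0->1]=2 prod=3 -> [14 16 1 3]
Step 9: demand=3,sold=3 ship[2->3]=1 ship[1->2]=1 ship[0->1]=2 prod=3 -> [15 17 1 1]
Step 10: demand=3,sold=1 ship[2->3]=1 ship[1->2]=1 ship[0->1]=2 prod=3 -> [16 18 1 1]
Step 11: demand=3,sold=1 ship[2->3]=1 ship[1->2]=1 ship[0->1]=2 prod=3 -> [17 19 1 1]
Step 12: demand=3,sold=1 ship[2->3]=1 ship[1->2]=1 ship[0->1]=2 prod=3 -> [18 20 1 1]
First stockout at step 10

10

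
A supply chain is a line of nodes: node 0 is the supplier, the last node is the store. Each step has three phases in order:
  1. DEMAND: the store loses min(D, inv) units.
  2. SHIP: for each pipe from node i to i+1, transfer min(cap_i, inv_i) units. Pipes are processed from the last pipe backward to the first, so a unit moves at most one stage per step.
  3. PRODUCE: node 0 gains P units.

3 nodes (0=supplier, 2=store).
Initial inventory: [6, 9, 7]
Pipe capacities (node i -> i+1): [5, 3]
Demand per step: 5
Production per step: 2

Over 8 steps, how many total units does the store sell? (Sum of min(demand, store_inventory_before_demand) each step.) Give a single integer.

Step 1: sold=5 (running total=5) -> [3 11 5]
Step 2: sold=5 (running total=10) -> [2 11 3]
Step 3: sold=3 (running total=13) -> [2 10 3]
Step 4: sold=3 (running total=16) -> [2 9 3]
Step 5: sold=3 (running total=19) -> [2 8 3]
Step 6: sold=3 (running total=22) -> [2 7 3]
Step 7: sold=3 (running total=25) -> [2 6 3]
Step 8: sold=3 (running total=28) -> [2 5 3]

Answer: 28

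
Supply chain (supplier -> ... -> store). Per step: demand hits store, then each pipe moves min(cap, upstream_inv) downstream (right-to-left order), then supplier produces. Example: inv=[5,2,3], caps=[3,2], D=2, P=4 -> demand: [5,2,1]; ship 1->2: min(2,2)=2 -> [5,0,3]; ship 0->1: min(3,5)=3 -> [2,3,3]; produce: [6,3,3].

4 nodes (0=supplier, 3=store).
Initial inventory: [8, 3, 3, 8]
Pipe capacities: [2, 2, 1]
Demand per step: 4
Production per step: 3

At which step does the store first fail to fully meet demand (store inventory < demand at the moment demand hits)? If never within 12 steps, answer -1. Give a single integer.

Step 1: demand=4,sold=4 ship[2->3]=1 ship[1->2]=2 ship[0->1]=2 prod=3 -> [9 3 4 5]
Step 2: demand=4,sold=4 ship[2->3]=1 ship[1->2]=2 ship[0->1]=2 prod=3 -> [10 3 5 2]
Step 3: demand=4,sold=2 ship[2->3]=1 ship[1->2]=2 ship[0->1]=2 prod=3 -> [11 3 6 1]
Step 4: demand=4,sold=1 ship[2->3]=1 ship[1->2]=2 ship[0->1]=2 prod=3 -> [12 3 7 1]
Step 5: demand=4,sold=1 ship[2->3]=1 ship[1->2]=2 ship[0->1]=2 prod=3 -> [13 3 8 1]
Step 6: demand=4,sold=1 ship[2->3]=1 ship[1->2]=2 ship[0->1]=2 prod=3 -> [14 3 9 1]
Step 7: demand=4,sold=1 ship[2->3]=1 ship[1->2]=2 ship[0->1]=2 prod=3 -> [15 3 10 1]
Step 8: demand=4,sold=1 ship[2->3]=1 ship[1->2]=2 ship[0->1]=2 prod=3 -> [16 3 11 1]
Step 9: demand=4,sold=1 ship[2->3]=1 ship[1->2]=2 ship[0->1]=2 prod=3 -> [17 3 12 1]
Step 10: demand=4,sold=1 ship[2->3]=1 ship[1->2]=2 ship[0->1]=2 prod=3 -> [18 3 13 1]
Step 11: demand=4,sold=1 ship[2->3]=1 ship[1->2]=2 ship[0->1]=2 prod=3 -> [19 3 14 1]
Step 12: demand=4,sold=1 ship[2->3]=1 ship[1->2]=2 ship[0->1]=2 prod=3 -> [20 3 15 1]
First stockout at step 3

3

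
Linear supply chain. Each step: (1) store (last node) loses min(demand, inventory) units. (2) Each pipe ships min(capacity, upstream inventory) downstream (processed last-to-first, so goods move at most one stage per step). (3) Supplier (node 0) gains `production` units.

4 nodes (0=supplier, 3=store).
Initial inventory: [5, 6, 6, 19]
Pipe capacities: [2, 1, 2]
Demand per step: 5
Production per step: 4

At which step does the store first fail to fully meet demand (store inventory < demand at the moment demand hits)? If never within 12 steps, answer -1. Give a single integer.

Step 1: demand=5,sold=5 ship[2->3]=2 ship[1->2]=1 ship[0->1]=2 prod=4 -> [7 7 5 16]
Step 2: demand=5,sold=5 ship[2->3]=2 ship[1->2]=1 ship[0->1]=2 prod=4 -> [9 8 4 13]
Step 3: demand=5,sold=5 ship[2->3]=2 ship[1->2]=1 ship[0->1]=2 prod=4 -> [11 9 3 10]
Step 4: demand=5,sold=5 ship[2->3]=2 ship[1->2]=1 ship[0->1]=2 prod=4 -> [13 10 2 7]
Step 5: demand=5,sold=5 ship[2->3]=2 ship[1->2]=1 ship[0->1]=2 prod=4 -> [15 11 1 4]
Step 6: demand=5,sold=4 ship[2->3]=1 ship[1->2]=1 ship[0->1]=2 prod=4 -> [17 12 1 1]
Step 7: demand=5,sold=1 ship[2->3]=1 ship[1->2]=1 ship[0->1]=2 prod=4 -> [19 13 1 1]
Step 8: demand=5,sold=1 ship[2->3]=1 ship[1->2]=1 ship[0->1]=2 prod=4 -> [21 14 1 1]
Step 9: demand=5,sold=1 ship[2->3]=1 ship[1->2]=1 ship[0->1]=2 prod=4 -> [23 15 1 1]
Step 10: demand=5,sold=1 ship[2->3]=1 ship[1->2]=1 ship[0->1]=2 prod=4 -> [25 16 1 1]
Step 11: demand=5,sold=1 ship[2->3]=1 ship[1->2]=1 ship[0->1]=2 prod=4 -> [27 17 1 1]
Step 12: demand=5,sold=1 ship[2->3]=1 ship[1->2]=1 ship[0->1]=2 prod=4 -> [29 18 1 1]
First stockout at step 6

6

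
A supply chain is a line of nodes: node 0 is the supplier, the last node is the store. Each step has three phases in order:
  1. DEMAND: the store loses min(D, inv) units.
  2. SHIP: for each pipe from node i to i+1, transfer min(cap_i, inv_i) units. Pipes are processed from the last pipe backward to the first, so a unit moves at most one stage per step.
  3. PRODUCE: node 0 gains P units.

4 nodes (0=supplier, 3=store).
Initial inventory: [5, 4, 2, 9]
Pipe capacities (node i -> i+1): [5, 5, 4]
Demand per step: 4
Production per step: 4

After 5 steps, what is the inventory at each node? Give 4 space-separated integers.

Step 1: demand=4,sold=4 ship[2->3]=2 ship[1->2]=4 ship[0->1]=5 prod=4 -> inv=[4 5 4 7]
Step 2: demand=4,sold=4 ship[2->3]=4 ship[1->2]=5 ship[0->1]=4 prod=4 -> inv=[4 4 5 7]
Step 3: demand=4,sold=4 ship[2->3]=4 ship[1->2]=4 ship[0->1]=4 prod=4 -> inv=[4 4 5 7]
Step 4: demand=4,sold=4 ship[2->3]=4 ship[1->2]=4 ship[0->1]=4 prod=4 -> inv=[4 4 5 7]
Step 5: demand=4,sold=4 ship[2->3]=4 ship[1->2]=4 ship[0->1]=4 prod=4 -> inv=[4 4 5 7]

4 4 5 7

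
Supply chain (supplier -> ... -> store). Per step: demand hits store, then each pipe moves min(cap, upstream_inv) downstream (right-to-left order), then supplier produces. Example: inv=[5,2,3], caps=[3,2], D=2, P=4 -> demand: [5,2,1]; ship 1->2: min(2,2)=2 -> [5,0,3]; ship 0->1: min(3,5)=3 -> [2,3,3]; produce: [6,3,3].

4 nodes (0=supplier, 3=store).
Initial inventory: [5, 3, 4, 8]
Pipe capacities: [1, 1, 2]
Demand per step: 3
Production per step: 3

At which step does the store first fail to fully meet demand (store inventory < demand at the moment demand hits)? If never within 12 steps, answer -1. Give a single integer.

Step 1: demand=3,sold=3 ship[2->3]=2 ship[1->2]=1 ship[0->1]=1 prod=3 -> [7 3 3 7]
Step 2: demand=3,sold=3 ship[2->3]=2 ship[1->2]=1 ship[0->1]=1 prod=3 -> [9 3 2 6]
Step 3: demand=3,sold=3 ship[2->3]=2 ship[1->2]=1 ship[0->1]=1 prod=3 -> [11 3 1 5]
Step 4: demand=3,sold=3 ship[2->3]=1 ship[1->2]=1 ship[0->1]=1 prod=3 -> [13 3 1 3]
Step 5: demand=3,sold=3 ship[2->3]=1 ship[1->2]=1 ship[0->1]=1 prod=3 -> [15 3 1 1]
Step 6: demand=3,sold=1 ship[2->3]=1 ship[1->2]=1 ship[0->1]=1 prod=3 -> [17 3 1 1]
Step 7: demand=3,sold=1 ship[2->3]=1 ship[1->2]=1 ship[0->1]=1 prod=3 -> [19 3 1 1]
Step 8: demand=3,sold=1 ship[2->3]=1 ship[1->2]=1 ship[0->1]=1 prod=3 -> [21 3 1 1]
Step 9: demand=3,sold=1 ship[2->3]=1 ship[1->2]=1 ship[0->1]=1 prod=3 -> [23 3 1 1]
Step 10: demand=3,sold=1 ship[2->3]=1 ship[1->2]=1 ship[0->1]=1 prod=3 -> [25 3 1 1]
Step 11: demand=3,sold=1 ship[2->3]=1 ship[1->2]=1 ship[0->1]=1 prod=3 -> [27 3 1 1]
Step 12: demand=3,sold=1 ship[2->3]=1 ship[1->2]=1 ship[0->1]=1 prod=3 -> [29 3 1 1]
First stockout at step 6

6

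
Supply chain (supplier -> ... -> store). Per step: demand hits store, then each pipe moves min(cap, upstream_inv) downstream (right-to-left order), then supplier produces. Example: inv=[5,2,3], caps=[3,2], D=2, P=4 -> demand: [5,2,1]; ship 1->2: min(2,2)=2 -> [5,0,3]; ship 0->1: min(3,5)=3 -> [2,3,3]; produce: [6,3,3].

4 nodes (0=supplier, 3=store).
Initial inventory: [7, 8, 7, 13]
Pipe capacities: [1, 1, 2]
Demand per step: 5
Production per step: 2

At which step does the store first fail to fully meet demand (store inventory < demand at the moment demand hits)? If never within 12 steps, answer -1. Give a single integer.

Step 1: demand=5,sold=5 ship[2->3]=2 ship[1->2]=1 ship[0->1]=1 prod=2 -> [8 8 6 10]
Step 2: demand=5,sold=5 ship[2->3]=2 ship[1->2]=1 ship[0->1]=1 prod=2 -> [9 8 5 7]
Step 3: demand=5,sold=5 ship[2->3]=2 ship[1->2]=1 ship[0->1]=1 prod=2 -> [10 8 4 4]
Step 4: demand=5,sold=4 ship[2->3]=2 ship[1->2]=1 ship[0->1]=1 prod=2 -> [11 8 3 2]
Step 5: demand=5,sold=2 ship[2->3]=2 ship[1->2]=1 ship[0->1]=1 prod=2 -> [12 8 2 2]
Step 6: demand=5,sold=2 ship[2->3]=2 ship[1->2]=1 ship[0->1]=1 prod=2 -> [13 8 1 2]
Step 7: demand=5,sold=2 ship[2->3]=1 ship[1->2]=1 ship[0->1]=1 prod=2 -> [14 8 1 1]
Step 8: demand=5,sold=1 ship[2->3]=1 ship[1->2]=1 ship[0->1]=1 prod=2 -> [15 8 1 1]
Step 9: demand=5,sold=1 ship[2->3]=1 ship[1->2]=1 ship[0->1]=1 prod=2 -> [16 8 1 1]
Step 10: demand=5,sold=1 ship[2->3]=1 ship[1->2]=1 ship[0->1]=1 prod=2 -> [17 8 1 1]
Step 11: demand=5,sold=1 ship[2->3]=1 ship[1->2]=1 ship[0->1]=1 prod=2 -> [18 8 1 1]
Step 12: demand=5,sold=1 ship[2->3]=1 ship[1->2]=1 ship[0->1]=1 prod=2 -> [19 8 1 1]
First stockout at step 4

4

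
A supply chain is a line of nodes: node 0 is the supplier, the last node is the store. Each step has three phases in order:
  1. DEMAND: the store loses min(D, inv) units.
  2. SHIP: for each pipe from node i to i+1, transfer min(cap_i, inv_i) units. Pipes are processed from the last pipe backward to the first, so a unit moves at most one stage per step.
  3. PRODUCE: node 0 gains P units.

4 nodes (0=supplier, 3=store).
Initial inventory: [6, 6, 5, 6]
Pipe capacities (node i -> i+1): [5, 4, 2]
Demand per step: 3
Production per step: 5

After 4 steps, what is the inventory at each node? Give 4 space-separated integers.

Step 1: demand=3,sold=3 ship[2->3]=2 ship[1->2]=4 ship[0->1]=5 prod=5 -> inv=[6 7 7 5]
Step 2: demand=3,sold=3 ship[2->3]=2 ship[1->2]=4 ship[0->1]=5 prod=5 -> inv=[6 8 9 4]
Step 3: demand=3,sold=3 ship[2->3]=2 ship[1->2]=4 ship[0->1]=5 prod=5 -> inv=[6 9 11 3]
Step 4: demand=3,sold=3 ship[2->3]=2 ship[1->2]=4 ship[0->1]=5 prod=5 -> inv=[6 10 13 2]

6 10 13 2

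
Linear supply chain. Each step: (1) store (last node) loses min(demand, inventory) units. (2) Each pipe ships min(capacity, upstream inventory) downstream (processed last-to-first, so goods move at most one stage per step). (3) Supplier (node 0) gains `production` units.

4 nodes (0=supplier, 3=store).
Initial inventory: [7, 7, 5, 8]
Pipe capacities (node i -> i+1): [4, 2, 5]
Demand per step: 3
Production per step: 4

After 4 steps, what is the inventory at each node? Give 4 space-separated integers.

Step 1: demand=3,sold=3 ship[2->3]=5 ship[1->2]=2 ship[0->1]=4 prod=4 -> inv=[7 9 2 10]
Step 2: demand=3,sold=3 ship[2->3]=2 ship[1->2]=2 ship[0->1]=4 prod=4 -> inv=[7 11 2 9]
Step 3: demand=3,sold=3 ship[2->3]=2 ship[1->2]=2 ship[0->1]=4 prod=4 -> inv=[7 13 2 8]
Step 4: demand=3,sold=3 ship[2->3]=2 ship[1->2]=2 ship[0->1]=4 prod=4 -> inv=[7 15 2 7]

7 15 2 7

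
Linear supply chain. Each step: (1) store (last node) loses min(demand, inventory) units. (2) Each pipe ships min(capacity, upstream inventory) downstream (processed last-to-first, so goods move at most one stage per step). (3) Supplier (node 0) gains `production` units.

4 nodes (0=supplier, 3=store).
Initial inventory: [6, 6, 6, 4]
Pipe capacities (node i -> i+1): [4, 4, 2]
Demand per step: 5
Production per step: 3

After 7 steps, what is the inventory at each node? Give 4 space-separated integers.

Step 1: demand=5,sold=4 ship[2->3]=2 ship[1->2]=4 ship[0->1]=4 prod=3 -> inv=[5 6 8 2]
Step 2: demand=5,sold=2 ship[2->3]=2 ship[1->2]=4 ship[0->1]=4 prod=3 -> inv=[4 6 10 2]
Step 3: demand=5,sold=2 ship[2->3]=2 ship[1->2]=4 ship[0->1]=4 prod=3 -> inv=[3 6 12 2]
Step 4: demand=5,sold=2 ship[2->3]=2 ship[1->2]=4 ship[0->1]=3 prod=3 -> inv=[3 5 14 2]
Step 5: demand=5,sold=2 ship[2->3]=2 ship[1->2]=4 ship[0->1]=3 prod=3 -> inv=[3 4 16 2]
Step 6: demand=5,sold=2 ship[2->3]=2 ship[1->2]=4 ship[0->1]=3 prod=3 -> inv=[3 3 18 2]
Step 7: demand=5,sold=2 ship[2->3]=2 ship[1->2]=3 ship[0->1]=3 prod=3 -> inv=[3 3 19 2]

3 3 19 2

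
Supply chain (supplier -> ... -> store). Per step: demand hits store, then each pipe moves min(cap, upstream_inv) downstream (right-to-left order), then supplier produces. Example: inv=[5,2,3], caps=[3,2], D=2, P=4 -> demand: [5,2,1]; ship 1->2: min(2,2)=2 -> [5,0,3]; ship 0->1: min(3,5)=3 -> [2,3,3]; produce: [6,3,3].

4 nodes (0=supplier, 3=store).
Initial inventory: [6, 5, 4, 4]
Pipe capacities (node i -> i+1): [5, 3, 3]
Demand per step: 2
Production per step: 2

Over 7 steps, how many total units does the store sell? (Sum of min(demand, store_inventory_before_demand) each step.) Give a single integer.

Answer: 14

Derivation:
Step 1: sold=2 (running total=2) -> [3 7 4 5]
Step 2: sold=2 (running total=4) -> [2 7 4 6]
Step 3: sold=2 (running total=6) -> [2 6 4 7]
Step 4: sold=2 (running total=8) -> [2 5 4 8]
Step 5: sold=2 (running total=10) -> [2 4 4 9]
Step 6: sold=2 (running total=12) -> [2 3 4 10]
Step 7: sold=2 (running total=14) -> [2 2 4 11]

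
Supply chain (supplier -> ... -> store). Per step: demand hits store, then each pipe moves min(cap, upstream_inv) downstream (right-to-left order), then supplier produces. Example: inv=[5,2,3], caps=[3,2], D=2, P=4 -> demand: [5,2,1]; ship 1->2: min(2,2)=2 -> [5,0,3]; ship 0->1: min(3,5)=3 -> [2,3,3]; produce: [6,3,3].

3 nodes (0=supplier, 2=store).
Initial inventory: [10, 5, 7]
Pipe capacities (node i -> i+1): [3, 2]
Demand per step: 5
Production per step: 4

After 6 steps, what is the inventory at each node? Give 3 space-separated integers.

Step 1: demand=5,sold=5 ship[1->2]=2 ship[0->1]=3 prod=4 -> inv=[11 6 4]
Step 2: demand=5,sold=4 ship[1->2]=2 ship[0->1]=3 prod=4 -> inv=[12 7 2]
Step 3: demand=5,sold=2 ship[1->2]=2 ship[0->1]=3 prod=4 -> inv=[13 8 2]
Step 4: demand=5,sold=2 ship[1->2]=2 ship[0->1]=3 prod=4 -> inv=[14 9 2]
Step 5: demand=5,sold=2 ship[1->2]=2 ship[0->1]=3 prod=4 -> inv=[15 10 2]
Step 6: demand=5,sold=2 ship[1->2]=2 ship[0->1]=3 prod=4 -> inv=[16 11 2]

16 11 2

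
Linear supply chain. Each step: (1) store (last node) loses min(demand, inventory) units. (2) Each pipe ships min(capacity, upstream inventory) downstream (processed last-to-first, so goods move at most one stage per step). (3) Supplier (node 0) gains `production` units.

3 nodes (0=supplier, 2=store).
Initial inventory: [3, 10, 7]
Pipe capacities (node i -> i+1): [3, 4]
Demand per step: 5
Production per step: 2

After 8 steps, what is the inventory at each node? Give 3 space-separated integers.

Step 1: demand=5,sold=5 ship[1->2]=4 ship[0->1]=3 prod=2 -> inv=[2 9 6]
Step 2: demand=5,sold=5 ship[1->2]=4 ship[0->1]=2 prod=2 -> inv=[2 7 5]
Step 3: demand=5,sold=5 ship[1->2]=4 ship[0->1]=2 prod=2 -> inv=[2 5 4]
Step 4: demand=5,sold=4 ship[1->2]=4 ship[0->1]=2 prod=2 -> inv=[2 3 4]
Step 5: demand=5,sold=4 ship[1->2]=3 ship[0->1]=2 prod=2 -> inv=[2 2 3]
Step 6: demand=5,sold=3 ship[1->2]=2 ship[0->1]=2 prod=2 -> inv=[2 2 2]
Step 7: demand=5,sold=2 ship[1->2]=2 ship[0->1]=2 prod=2 -> inv=[2 2 2]
Step 8: demand=5,sold=2 ship[1->2]=2 ship[0->1]=2 prod=2 -> inv=[2 2 2]

2 2 2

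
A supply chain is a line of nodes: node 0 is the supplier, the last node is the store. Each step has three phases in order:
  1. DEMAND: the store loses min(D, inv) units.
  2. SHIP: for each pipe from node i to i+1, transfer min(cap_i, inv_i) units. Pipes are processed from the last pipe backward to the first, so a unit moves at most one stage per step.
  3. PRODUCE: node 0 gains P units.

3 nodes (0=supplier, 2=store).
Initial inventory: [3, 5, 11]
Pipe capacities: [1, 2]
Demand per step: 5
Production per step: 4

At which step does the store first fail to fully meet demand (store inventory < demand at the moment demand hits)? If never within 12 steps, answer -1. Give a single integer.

Step 1: demand=5,sold=5 ship[1->2]=2 ship[0->1]=1 prod=4 -> [6 4 8]
Step 2: demand=5,sold=5 ship[1->2]=2 ship[0->1]=1 prod=4 -> [9 3 5]
Step 3: demand=5,sold=5 ship[1->2]=2 ship[0->1]=1 prod=4 -> [12 2 2]
Step 4: demand=5,sold=2 ship[1->2]=2 ship[0->1]=1 prod=4 -> [15 1 2]
Step 5: demand=5,sold=2 ship[1->2]=1 ship[0->1]=1 prod=4 -> [18 1 1]
Step 6: demand=5,sold=1 ship[1->2]=1 ship[0->1]=1 prod=4 -> [21 1 1]
Step 7: demand=5,sold=1 ship[1->2]=1 ship[0->1]=1 prod=4 -> [24 1 1]
Step 8: demand=5,sold=1 ship[1->2]=1 ship[0->1]=1 prod=4 -> [27 1 1]
Step 9: demand=5,sold=1 ship[1->2]=1 ship[0->1]=1 prod=4 -> [30 1 1]
Step 10: demand=5,sold=1 ship[1->2]=1 ship[0->1]=1 prod=4 -> [33 1 1]
Step 11: demand=5,sold=1 ship[1->2]=1 ship[0->1]=1 prod=4 -> [36 1 1]
Step 12: demand=5,sold=1 ship[1->2]=1 ship[0->1]=1 prod=4 -> [39 1 1]
First stockout at step 4

4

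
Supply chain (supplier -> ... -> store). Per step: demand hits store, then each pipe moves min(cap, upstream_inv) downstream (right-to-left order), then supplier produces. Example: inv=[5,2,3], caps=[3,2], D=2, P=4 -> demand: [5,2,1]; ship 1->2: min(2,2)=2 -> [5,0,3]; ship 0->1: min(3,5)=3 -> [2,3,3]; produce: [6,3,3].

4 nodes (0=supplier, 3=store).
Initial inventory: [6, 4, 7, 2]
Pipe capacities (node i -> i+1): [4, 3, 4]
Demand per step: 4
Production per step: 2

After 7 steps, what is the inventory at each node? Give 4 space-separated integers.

Step 1: demand=4,sold=2 ship[2->3]=4 ship[1->2]=3 ship[0->1]=4 prod=2 -> inv=[4 5 6 4]
Step 2: demand=4,sold=4 ship[2->3]=4 ship[1->2]=3 ship[0->1]=4 prod=2 -> inv=[2 6 5 4]
Step 3: demand=4,sold=4 ship[2->3]=4 ship[1->2]=3 ship[0->1]=2 prod=2 -> inv=[2 5 4 4]
Step 4: demand=4,sold=4 ship[2->3]=4 ship[1->2]=3 ship[0->1]=2 prod=2 -> inv=[2 4 3 4]
Step 5: demand=4,sold=4 ship[2->3]=3 ship[1->2]=3 ship[0->1]=2 prod=2 -> inv=[2 3 3 3]
Step 6: demand=4,sold=3 ship[2->3]=3 ship[1->2]=3 ship[0->1]=2 prod=2 -> inv=[2 2 3 3]
Step 7: demand=4,sold=3 ship[2->3]=3 ship[1->2]=2 ship[0->1]=2 prod=2 -> inv=[2 2 2 3]

2 2 2 3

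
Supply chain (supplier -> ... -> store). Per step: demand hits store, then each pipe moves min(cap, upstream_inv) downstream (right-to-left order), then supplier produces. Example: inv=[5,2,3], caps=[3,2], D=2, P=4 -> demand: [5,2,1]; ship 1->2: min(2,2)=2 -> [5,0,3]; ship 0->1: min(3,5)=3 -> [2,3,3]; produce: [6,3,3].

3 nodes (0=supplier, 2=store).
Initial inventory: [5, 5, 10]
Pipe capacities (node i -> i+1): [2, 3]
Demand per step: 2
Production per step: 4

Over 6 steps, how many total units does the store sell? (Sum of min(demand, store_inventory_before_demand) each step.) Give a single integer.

Answer: 12

Derivation:
Step 1: sold=2 (running total=2) -> [7 4 11]
Step 2: sold=2 (running total=4) -> [9 3 12]
Step 3: sold=2 (running total=6) -> [11 2 13]
Step 4: sold=2 (running total=8) -> [13 2 13]
Step 5: sold=2 (running total=10) -> [15 2 13]
Step 6: sold=2 (running total=12) -> [17 2 13]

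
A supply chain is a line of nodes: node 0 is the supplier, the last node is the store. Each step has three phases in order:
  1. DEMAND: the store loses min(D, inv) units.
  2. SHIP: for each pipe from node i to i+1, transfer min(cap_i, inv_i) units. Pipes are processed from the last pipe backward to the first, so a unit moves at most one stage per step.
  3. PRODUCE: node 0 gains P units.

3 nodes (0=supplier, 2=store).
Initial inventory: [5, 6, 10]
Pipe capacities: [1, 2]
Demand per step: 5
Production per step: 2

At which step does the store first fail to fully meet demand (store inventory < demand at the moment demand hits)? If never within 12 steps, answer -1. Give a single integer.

Step 1: demand=5,sold=5 ship[1->2]=2 ship[0->1]=1 prod=2 -> [6 5 7]
Step 2: demand=5,sold=5 ship[1->2]=2 ship[0->1]=1 prod=2 -> [7 4 4]
Step 3: demand=5,sold=4 ship[1->2]=2 ship[0->1]=1 prod=2 -> [8 3 2]
Step 4: demand=5,sold=2 ship[1->2]=2 ship[0->1]=1 prod=2 -> [9 2 2]
Step 5: demand=5,sold=2 ship[1->2]=2 ship[0->1]=1 prod=2 -> [10 1 2]
Step 6: demand=5,sold=2 ship[1->2]=1 ship[0->1]=1 prod=2 -> [11 1 1]
Step 7: demand=5,sold=1 ship[1->2]=1 ship[0->1]=1 prod=2 -> [12 1 1]
Step 8: demand=5,sold=1 ship[1->2]=1 ship[0->1]=1 prod=2 -> [13 1 1]
Step 9: demand=5,sold=1 ship[1->2]=1 ship[0->1]=1 prod=2 -> [14 1 1]
Step 10: demand=5,sold=1 ship[1->2]=1 ship[0->1]=1 prod=2 -> [15 1 1]
Step 11: demand=5,sold=1 ship[1->2]=1 ship[0->1]=1 prod=2 -> [16 1 1]
Step 12: demand=5,sold=1 ship[1->2]=1 ship[0->1]=1 prod=2 -> [17 1 1]
First stockout at step 3

3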